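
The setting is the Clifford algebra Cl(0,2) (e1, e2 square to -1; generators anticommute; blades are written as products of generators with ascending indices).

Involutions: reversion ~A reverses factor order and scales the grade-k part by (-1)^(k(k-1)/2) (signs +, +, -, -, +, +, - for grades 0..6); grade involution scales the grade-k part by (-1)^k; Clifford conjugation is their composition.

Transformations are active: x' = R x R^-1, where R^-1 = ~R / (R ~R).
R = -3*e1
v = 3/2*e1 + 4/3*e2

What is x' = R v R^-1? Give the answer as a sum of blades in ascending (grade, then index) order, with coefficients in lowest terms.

~R = -3*e1, and R ~R = -9, so R^-1 = ~R / (-9).
R v = 9/2 - 4*e1 e2
Answer: 3/2*e1 - 4/3*e2


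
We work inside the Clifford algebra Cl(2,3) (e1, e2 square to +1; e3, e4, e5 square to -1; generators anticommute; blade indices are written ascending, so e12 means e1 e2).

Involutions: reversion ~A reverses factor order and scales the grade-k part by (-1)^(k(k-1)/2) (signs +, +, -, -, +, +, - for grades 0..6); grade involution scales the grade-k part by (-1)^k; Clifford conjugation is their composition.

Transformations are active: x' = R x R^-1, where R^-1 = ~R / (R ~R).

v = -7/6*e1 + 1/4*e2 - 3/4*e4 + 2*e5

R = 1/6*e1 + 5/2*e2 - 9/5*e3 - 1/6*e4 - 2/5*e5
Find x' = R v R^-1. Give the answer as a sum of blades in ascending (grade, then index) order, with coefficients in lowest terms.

~R = 1/6*e1 + 5/2*e2 - 9/5*e3 - 1/6*e4 - 2/5*e5, and R ~R = 57/20, so R^-1 = ~R / (57/20).
R v = 199/180 + 71/24*e12 - 21/10*e13 - 23/72*e14 - 2/15*e15 + 9/20*e23 - 11/6*e24 + 51/10*e25 + 27/20*e34 - 18/5*e35 - 19/30*e45
Answer: 3989/3078*e1 + 3467/2052*e2 - 398/285*e3 + 3821/6156*e4 - 5926/2565*e5


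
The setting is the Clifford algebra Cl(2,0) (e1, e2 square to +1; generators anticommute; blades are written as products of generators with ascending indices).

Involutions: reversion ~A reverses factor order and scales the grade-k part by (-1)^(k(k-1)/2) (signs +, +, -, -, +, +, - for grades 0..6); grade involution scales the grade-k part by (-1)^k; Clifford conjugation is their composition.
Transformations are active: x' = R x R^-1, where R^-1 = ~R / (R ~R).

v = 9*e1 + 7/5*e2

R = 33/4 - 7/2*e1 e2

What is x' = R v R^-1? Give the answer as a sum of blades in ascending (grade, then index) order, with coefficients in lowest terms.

~R = 33/4 + 7/2*e1 e2, and R ~R = 1285/16, so R^-1 = ~R / (1285/16).
R v = 1387/20*e1 + 861/20*e2
Answer: 33717/6425*e1 + 47831/6425*e2


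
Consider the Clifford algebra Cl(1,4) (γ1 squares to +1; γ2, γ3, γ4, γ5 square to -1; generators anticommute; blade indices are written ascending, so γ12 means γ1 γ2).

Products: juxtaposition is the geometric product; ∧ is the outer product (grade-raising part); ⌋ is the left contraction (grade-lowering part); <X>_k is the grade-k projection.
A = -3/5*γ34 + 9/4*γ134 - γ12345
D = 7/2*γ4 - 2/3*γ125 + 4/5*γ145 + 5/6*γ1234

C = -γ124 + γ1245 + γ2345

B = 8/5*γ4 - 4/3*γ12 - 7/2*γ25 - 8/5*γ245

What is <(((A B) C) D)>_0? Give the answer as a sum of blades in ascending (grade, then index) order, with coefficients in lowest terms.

step 1: 24/25*γ3 - 26/5*γ13 - 7/2*γ134 - 3*γ234 - 24/25*γ235 + 4/3*γ345 + 4/5*γ1234 + 2*γ1235 + 21/10*γ2345 - 63/8*γ12345
step 2: 21/10 - 63/8*γ1 - 4/3*γ2 + 347/40*γ3 + 24/25*γ4 - 3*γ5 - 51/10*γ13 - 2*γ14 + 4/5*γ15 - 7/2*γ23 + 2*γ34 + 283/40*γ35 - 4/3*γ123 + 7/2*γ125 - 24/25*γ134 + 9/10*γ135 + 26/5*γ234 + 7/2*γ235 + 24/25*γ245 + 2*γ345 - 24/25*γ1234 - 4/3*γ1235 - 26/5*γ1245 - 24/25*γ1345 - 26/5*γ2345 + 24/25*γ12345
step 3: -17/75 + 8/3*γ1 - 212/75*γ2 - 9739/1125*γ3 + 3919/900*γ4 - 12/5*γ5 - 1087/375*γ12 + 547/75*γ13 - 25927/1200*γ14 + 6739/1125*γ15 - 7513/375*γ23 + 143/60*γ24 + 941/100*γ25 + 12689/400*γ34 + 4864/1125*γ35 + 239/45*γ45 + 3911/300*γ123 - 347/48*γ124 - 319/15*γ125 - 15091/900*γ134 - 137/75*γ135 - 1211/300*γ145 - 22063/1200*γ234 - 1946/125*γ235 + 7/12*γ245 - 20551/1200*γ345 - 263/60*γ1234 + 521/300*γ1235 - 21263/1200*γ1245 - 4067/300*γ1345 - 1201/100*γ2345 - 59/30*γ12345
step 4: -17/75
Answer: -17/75


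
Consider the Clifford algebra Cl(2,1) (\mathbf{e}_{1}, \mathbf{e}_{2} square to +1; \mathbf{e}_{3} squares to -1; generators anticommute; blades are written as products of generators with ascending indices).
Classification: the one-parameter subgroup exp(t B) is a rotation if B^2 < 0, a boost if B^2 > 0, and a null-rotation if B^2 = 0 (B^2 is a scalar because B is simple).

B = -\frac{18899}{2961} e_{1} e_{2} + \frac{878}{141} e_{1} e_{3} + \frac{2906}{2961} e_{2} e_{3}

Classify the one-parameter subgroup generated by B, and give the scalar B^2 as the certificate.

B^2 term by term: the squares give (-\frac{18899}{2961})^2*(e_{1} e_{2})^2 + (\frac{878}{141})^2*(e_{1} e_{3})^2 + (\frac{2906}{2961})^2*(e_{2} e_{3})^2 = \frac{357172201}{8767521}*(-1) + \frac{770884}{19881}*(+1) + \frac{8444836}{8767521}*(+1) = -1 (each basis 2-blade squares to minus the product of its generators' squares); cross terms between blades sharing an index anticommute and cancel. So B^2 = -1.
Answer: rotation, certificate B^2 = -1. Certificate logic: -1 is a conjugation-invariant scalar, so its sign fixes rotation versus boost versus null-rotation outright.


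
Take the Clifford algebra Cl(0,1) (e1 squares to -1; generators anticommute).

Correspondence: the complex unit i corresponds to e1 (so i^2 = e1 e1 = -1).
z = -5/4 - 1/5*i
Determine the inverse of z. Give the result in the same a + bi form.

In blades: z = -5/4 - 1/5*e1.
With qbar = -5/4 + 1/5*e1 (scalar fixed, mapped units negated), z qbar = 641/400 (the sum of squared coefficients), so z^-1 = qbar / (641/400) = -500/641 + 80/641*e1; translating back:
Answer: -500/641 + 80/641*i


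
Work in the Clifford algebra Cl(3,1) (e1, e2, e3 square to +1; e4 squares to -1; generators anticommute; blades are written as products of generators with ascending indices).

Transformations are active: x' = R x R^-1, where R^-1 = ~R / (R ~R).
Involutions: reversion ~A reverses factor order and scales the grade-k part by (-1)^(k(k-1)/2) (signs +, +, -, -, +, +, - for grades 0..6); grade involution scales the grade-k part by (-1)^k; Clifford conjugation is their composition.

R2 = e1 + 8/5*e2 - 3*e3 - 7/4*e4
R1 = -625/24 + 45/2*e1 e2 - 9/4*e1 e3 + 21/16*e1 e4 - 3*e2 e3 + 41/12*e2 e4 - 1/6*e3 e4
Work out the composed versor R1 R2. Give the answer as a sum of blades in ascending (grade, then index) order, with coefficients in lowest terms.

Distribute over the terms of R2 (each basis-blade product reordered to ascending indices, repeated generators contracted through their squares):
R1 (e1) = -625/24*e1 - 45/2*e2 + 9/4*e3 - 21/16*e4 - 3*e1 e2 e3 + 41/12*e1 e2 e4 - 1/6*e1 e3 e4
R1 (8/5*e2) = 36*e1 - 125/3*e2 + 24/5*e3 - 82/15*e4 + 18/5*e1 e2 e3 - 21/10*e1 e2 e4 - 4/15*e2 e3 e4
R1 (-3*e3) = 27/4*e1 + 9*e2 + 625/8*e3 - 1/2*e4 - 135/2*e1 e2 e3 + 63/16*e1 e3 e4 + 41/4*e2 e3 e4
R1 (-7/4*e4) = 147/64*e1 + 287/48*e2 - 7/24*e3 + 4375/96*e4 - 315/8*e1 e2 e4 + 63/16*e1 e3 e4 + 21/4*e2 e3 e4
Summing the partial products and collecting blades:
Answer: 3649/192*e1 - 787/16*e2 + 5093/60*e3 + 6127/160*e4 - 669/10*e1 e2 e3 - 4567/120*e1 e2 e4 + 185/24*e1 e3 e4 + 457/30*e2 e3 e4


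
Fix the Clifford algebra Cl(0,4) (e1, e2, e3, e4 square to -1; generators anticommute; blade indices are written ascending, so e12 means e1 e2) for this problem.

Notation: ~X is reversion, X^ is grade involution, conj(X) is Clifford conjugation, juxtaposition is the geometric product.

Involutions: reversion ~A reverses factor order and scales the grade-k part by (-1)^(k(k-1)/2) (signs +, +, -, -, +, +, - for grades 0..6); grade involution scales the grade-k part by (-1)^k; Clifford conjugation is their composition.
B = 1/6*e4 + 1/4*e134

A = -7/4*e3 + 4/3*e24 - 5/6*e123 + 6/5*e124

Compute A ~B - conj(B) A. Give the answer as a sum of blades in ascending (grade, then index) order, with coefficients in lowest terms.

first term: -2/9*e2 - 1/5*e12 + 7/16*e14 + 3/10*e23 + 5/24*e24 - 7/24*e34 - 1/3*e123 - 5/36*e1234
second term: -2/9*e2 + 1/5*e12 - 7/16*e14 + 3/10*e23 + 5/24*e24 - 7/24*e34 - 1/3*e123 - 5/36*e1234
Answer: -2/5*e12 + 7/8*e14


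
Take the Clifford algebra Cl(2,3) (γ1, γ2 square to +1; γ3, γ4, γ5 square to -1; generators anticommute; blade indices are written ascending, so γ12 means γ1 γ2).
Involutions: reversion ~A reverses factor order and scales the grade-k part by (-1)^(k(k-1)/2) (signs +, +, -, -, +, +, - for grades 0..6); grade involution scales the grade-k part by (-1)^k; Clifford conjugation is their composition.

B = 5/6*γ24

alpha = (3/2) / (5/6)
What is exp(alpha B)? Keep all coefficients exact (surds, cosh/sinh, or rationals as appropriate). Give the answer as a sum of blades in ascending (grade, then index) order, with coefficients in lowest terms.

B^2 = (5/6)^2*(γ24)^2 = 25/36*(+1) = 25/36 (a basis 2-blade squares to minus the product of its generators' squares).
B^2 = 25/36 — the positive square puts this in the hyperbolic regime; l = 5/6, alpha*l = 3/2, so exp(alpha B) = cosh(3/2) + (sinh(3/2)/(5/6))*B = cosh(3/2) + (6*sinh(3/2)/5)*B.
Answer: cosh(3/2) + sinh(3/2)*γ24


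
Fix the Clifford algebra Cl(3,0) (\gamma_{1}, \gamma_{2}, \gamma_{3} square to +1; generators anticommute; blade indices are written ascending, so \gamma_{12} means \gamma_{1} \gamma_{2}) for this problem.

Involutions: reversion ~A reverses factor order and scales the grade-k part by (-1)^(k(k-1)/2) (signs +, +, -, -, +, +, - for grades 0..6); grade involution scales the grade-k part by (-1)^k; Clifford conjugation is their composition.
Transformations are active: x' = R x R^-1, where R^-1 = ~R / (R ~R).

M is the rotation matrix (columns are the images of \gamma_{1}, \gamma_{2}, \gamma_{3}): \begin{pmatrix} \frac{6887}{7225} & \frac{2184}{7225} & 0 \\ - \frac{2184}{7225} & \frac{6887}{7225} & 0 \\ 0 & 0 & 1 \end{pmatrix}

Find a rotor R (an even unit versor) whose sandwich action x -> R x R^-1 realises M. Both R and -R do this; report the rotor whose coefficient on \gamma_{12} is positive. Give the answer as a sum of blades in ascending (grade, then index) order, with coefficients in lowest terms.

Method: write R = a + b12*\gamma_{12} + b13*\gamma_{13} + b23*\gamma_{23} with a^2 + b12^2 + b13^2 + b23^2 = 1 (so R^-1 = ~R). Expanding the columns R e_j ~R gives tr M = 4a^2 - 1 and, from the antisymmetric part, M21 - M12 = -4a*b12, M13 - M31 = 4a*b13, M32 - M23 = -4a*b23.
Here tr M = \frac{20999}{7225}, so a^2 = (1 + tr M)/4 = \frac{7056}{7225} and a = ±\frac{84}{85}. Taking a = \frac{84}{85}: M21 - M12 = -\frac{4368}{7225}, M13 - M31 = 0, M32 - M23 = 0, giving b12 = \frac{13}{85}, b13 = 0, b23 = 0, i.e. R = \frac{84}{85} + \frac{13}{85} \gamma_{12}.
Its \gamma_{12} coefficient is already positive.
Answer: \frac{84}{85} + \frac{13}{85} \gamma_{12}. Sheet selection: the two-to-one cover makes ±R indistinguishable at the matrix level (trace \frac{20999}{7225}), so uniqueness comes from the required sign on \gamma_{12}.


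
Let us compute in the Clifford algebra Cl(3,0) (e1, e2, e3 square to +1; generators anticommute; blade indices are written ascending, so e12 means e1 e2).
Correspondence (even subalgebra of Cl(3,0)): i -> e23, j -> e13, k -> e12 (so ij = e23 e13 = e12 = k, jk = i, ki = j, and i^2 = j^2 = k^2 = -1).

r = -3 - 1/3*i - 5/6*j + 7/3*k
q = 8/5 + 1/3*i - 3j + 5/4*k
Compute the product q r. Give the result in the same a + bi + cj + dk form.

In blades: q = 8/5 + 5/4*e12 - 3*e13 + 1/3*e23, r = -3 + 7/3*e12 - 5/6*e13 - 1/3*e23.
Distribute q over r term by term (generator squares from the signature, products reordered to ascending indices): (8/5)*r = -24/5 + 56/15*e12 - 4/3*e13 - 8/15*e23; (5/4*e12)*r = -35/12 - 15/4*e12 - 5/12*e13 + 25/24*e23; (-3*e13)*r = -5/2 - e12 + 9*e13 - 7*e23; (1/3*e23)*r = 1/9 - 5/18*e12 - 7/9*e13 - e23.
Sum: -1819/180 - 233/180*e12 + 233/36*e13 - 899/120*e23; translating back through the correspondence:
Answer: -1819/180 - 899/120*i + 233/36*j - 233/180*k


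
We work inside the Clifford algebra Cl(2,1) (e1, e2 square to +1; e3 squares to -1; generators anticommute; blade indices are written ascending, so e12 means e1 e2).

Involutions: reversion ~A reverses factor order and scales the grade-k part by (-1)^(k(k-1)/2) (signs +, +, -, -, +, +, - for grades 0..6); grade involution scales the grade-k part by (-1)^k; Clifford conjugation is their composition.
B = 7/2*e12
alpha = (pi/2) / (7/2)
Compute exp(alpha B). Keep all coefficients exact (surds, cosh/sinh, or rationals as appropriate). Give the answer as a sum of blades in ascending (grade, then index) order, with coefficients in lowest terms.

B^2 = (7/2)^2*(e12)^2 = 49/4*(-1) = -49/4 (a basis 2-blade squares to minus the product of its generators' squares).
B^2 = -49/4 — since the square is negative, the closed form is circular: l = 7/2, alpha*l = pi/2, so exp(alpha B) = cos(pi/2) + (sin(pi/2)/(7/2))*B = 0 + (2/7)*B.
Answer: e12


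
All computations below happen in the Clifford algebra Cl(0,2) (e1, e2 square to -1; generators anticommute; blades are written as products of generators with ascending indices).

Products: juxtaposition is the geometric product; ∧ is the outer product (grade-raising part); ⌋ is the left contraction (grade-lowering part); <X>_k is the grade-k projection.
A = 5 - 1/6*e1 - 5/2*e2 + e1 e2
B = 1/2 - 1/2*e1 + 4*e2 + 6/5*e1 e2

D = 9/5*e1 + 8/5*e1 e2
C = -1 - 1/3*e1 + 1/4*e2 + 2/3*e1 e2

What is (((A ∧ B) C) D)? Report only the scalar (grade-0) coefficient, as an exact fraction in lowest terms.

step 1: 5/2 - 31/12*e1 + 75/4*e2 + 55/12*e1 e2
step 2: -533/48 + 629/48*e1 - 1291/72*e2 + 43/16*e1 e2
step 3: -2231/80 - 35047/720*e1 - 3871/240*e2 + 1741/120*e1 e2
Answer: -2231/80


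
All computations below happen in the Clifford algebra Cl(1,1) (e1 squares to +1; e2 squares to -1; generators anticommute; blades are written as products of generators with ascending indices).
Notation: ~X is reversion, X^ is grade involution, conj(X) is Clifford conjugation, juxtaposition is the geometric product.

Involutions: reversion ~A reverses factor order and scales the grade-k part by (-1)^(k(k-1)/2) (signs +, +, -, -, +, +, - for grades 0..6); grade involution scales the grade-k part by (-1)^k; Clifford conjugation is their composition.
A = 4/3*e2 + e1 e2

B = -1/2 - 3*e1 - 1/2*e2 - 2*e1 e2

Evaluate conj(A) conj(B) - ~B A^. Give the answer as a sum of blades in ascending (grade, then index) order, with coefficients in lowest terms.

first term: -4/3 - 13/6*e1 + 11/3*e2 + 9/2*e1 e2
second term: 4/3 + 13/6*e1 - 7/3*e2 + 7/2*e1 e2
Answer: -8/3 - 13/3*e1 + 6*e2 + e1 e2


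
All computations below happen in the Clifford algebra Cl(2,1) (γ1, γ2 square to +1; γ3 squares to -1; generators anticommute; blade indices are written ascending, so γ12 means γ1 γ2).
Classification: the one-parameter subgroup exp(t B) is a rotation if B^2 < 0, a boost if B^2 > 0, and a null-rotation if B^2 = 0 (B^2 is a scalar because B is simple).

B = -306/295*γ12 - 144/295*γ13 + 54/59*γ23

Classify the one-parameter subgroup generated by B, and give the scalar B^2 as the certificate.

B^2 term by term: the squares give (-306/295)^2*(γ12)^2 + (-144/295)^2*(γ13)^2 + (54/59)^2*(γ23)^2 = 93636/87025*(-1) + 20736/87025*(+1) + 2916/3481*(+1) = 0 (each basis 2-blade squares to minus the product of its generators' squares); cross terms between blades sharing an index anticommute and cancel. So B^2 = 0.
Answer: null-rotation, certificate B^2 = 0. Certificate logic: 0 is a conjugation-invariant scalar, so its sign fixes rotation versus boost versus null-rotation outright.


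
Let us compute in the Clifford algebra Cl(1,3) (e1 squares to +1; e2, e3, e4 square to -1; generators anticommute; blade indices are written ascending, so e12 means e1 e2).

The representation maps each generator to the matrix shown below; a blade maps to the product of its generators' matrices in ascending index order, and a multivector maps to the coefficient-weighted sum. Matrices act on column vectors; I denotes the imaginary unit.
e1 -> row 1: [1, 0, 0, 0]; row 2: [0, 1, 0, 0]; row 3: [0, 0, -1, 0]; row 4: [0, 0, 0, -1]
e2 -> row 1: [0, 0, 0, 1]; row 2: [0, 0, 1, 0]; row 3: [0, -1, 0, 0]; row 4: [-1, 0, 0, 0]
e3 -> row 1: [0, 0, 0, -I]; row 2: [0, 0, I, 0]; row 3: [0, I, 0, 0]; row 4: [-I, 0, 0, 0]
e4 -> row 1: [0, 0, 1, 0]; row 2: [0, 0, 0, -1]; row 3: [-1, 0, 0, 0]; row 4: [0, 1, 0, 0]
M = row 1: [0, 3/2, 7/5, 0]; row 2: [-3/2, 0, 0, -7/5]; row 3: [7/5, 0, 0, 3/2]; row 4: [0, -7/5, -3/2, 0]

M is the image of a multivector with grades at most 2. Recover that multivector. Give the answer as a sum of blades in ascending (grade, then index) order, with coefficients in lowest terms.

Method: the blade images are trace-orthogonal — tr(rho(e_A) rho(e_B)^-1) = 4 if A = B and 0 otherwise — and rho(e_A)^-1 = (e_A)^2 * rho(e_A) with (e_A)^2 = +1 or -1, so the coefficient of e_A in the preimage is (e_A)^2 * tr(M rho(e_A))/4.
Nonzero projections over blades of grade <= 2: e14: (e14)^2 = +1, tr(M rho(e14)) = 28/5, coefficient 7/5; e24: (e24)^2 = -1, tr(M rho(e24)) = -6, coefficient 3/2. Every other blade of grade <= 2 projects to 0.
Answer: 7/5*e14 + 3/2*e24


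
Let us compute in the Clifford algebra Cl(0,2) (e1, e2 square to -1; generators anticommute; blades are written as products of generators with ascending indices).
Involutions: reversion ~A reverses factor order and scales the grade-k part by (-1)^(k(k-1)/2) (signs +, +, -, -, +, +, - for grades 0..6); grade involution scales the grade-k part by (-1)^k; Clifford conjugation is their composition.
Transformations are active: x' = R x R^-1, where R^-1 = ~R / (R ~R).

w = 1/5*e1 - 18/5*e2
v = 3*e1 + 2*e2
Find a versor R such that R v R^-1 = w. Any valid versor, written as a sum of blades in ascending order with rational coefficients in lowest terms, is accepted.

Since q(v) = q(w) = -13, the sum R = v + w = 16/5*e1 - 8/5*e2 does the job whenever invertible.
Answer: 16/5*e1 - 8/5*e2


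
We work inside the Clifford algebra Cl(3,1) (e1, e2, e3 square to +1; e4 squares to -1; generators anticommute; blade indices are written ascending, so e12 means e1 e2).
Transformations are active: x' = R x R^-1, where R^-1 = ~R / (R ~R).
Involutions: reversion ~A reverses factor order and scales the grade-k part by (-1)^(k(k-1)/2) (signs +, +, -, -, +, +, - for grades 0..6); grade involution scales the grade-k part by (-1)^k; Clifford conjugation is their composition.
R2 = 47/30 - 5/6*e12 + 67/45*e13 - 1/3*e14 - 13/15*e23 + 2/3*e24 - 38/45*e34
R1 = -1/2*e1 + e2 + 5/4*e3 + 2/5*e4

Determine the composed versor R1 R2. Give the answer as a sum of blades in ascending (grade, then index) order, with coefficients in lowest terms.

Distribute over the terms of R1 (each basis-blade product reordered to ascending indices, repeated generators contracted through their squares):
(-1/2*e1) R2 = -47/60*e1 + 5/12*e2 - 67/90*e3 + 1/6*e4 + 13/30*e123 - 1/3*e124 + 19/45*e134
(e2) R2 = 5/6*e1 + 47/30*e2 - 13/15*e3 + 2/3*e4 - 67/45*e123 + 1/3*e124 - 38/45*e234
(5/4*e3) R2 = -67/36*e1 + 13/12*e2 + 47/24*e3 - 19/18*e4 - 25/24*e123 + 5/12*e134 - 5/6*e234
(2/5*e4) R2 = -2/15*e1 + 4/15*e2 - 76/225*e3 + 47/75*e4 - 1/3*e124 + 134/225*e134 - 26/75*e234
Summing the partial products and collecting blades:
Answer: -35/18*e1 + 10/3*e2 + 17/1800*e3 + 91/225*e4 - 151/72*e123 - 1/3*e124 + 1291/900*e134 - 911/450*e234


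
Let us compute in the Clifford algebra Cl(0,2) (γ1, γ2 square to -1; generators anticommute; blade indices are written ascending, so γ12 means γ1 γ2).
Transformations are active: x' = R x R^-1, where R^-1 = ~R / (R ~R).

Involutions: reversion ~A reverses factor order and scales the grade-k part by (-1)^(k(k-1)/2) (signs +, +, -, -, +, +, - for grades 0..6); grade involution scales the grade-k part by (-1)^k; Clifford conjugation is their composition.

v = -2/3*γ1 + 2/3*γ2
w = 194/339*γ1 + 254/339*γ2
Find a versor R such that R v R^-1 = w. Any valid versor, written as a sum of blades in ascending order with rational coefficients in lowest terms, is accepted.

Equal squares first: v^2 = w^2 = -8/9. Then v + w = -32/339*γ1 + 160/113*γ2 is a versor taking v to w, provided it is invertible.
Answer: -32/339*γ1 + 160/113*γ2


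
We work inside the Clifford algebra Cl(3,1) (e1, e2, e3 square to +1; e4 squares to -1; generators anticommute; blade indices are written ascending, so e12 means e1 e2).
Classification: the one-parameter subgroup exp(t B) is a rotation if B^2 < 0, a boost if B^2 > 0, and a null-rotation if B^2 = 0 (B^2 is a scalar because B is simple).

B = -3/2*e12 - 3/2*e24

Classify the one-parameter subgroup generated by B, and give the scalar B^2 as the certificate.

B^2 term by term: the squares give (-3/2)^2*(e12)^2 + (-3/2)^2*(e24)^2 = 9/4*(-1) + 9/4*(+1) = 0 (each basis 2-blade squares to minus the product of its generators' squares); cross terms between blades sharing an index anticommute and cancel. So B^2 = 0.
Answer: null-rotation, certificate B^2 = 0. B^2 = 0 is basis-independent, so its sign is the whole story.


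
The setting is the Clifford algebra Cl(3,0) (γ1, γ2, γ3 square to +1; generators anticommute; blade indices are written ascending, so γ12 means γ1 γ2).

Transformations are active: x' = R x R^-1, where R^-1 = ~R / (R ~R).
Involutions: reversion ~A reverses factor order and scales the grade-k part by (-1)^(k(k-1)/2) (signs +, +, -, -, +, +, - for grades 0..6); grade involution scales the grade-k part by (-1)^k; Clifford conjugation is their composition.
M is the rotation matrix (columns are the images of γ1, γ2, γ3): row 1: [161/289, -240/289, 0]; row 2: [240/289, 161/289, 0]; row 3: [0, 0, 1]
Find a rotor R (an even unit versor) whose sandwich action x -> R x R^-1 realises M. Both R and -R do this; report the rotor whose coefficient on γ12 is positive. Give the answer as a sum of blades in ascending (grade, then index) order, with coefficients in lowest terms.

Method: write R = a + b12*γ12 + b13*γ13 + b23*γ23 with a^2 + b12^2 + b13^2 + b23^2 = 1 (so R^-1 = ~R). Expanding the columns R e_j ~R gives tr M = 4a^2 - 1 and, from the antisymmetric part, M21 - M12 = -4a*b12, M13 - M31 = 4a*b13, M32 - M23 = -4a*b23.
Here tr M = 611/289, so a^2 = (1 + tr M)/4 = 225/289 and a = ±15/17. Taking a = 15/17: M21 - M12 = 480/289, M13 - M31 = 0, M32 - M23 = 0, giving b12 = -8/17, b13 = 0, b23 = 0, i.e. R = 15/17 - 8/17*γ12.
Its γ12 coefficient is negative, so report the other preimage -R.
Answer: -15/17 + 8/17*γ12. Uniqueness: Spin(3) -> SO(3) maps R and -R to the same rotation of trace 611/289; fixing the sign of the γ12 coefficient removes the ambiguity.


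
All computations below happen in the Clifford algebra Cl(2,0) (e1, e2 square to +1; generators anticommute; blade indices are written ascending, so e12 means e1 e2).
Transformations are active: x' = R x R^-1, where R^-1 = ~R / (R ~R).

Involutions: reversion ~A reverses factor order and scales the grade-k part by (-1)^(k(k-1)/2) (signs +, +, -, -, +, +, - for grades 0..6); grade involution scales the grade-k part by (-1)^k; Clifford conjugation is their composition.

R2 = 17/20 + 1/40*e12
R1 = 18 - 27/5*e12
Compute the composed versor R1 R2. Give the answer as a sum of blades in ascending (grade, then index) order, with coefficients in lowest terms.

Distribute over the terms of R1 (each basis-blade product reordered to ascending indices, repeated generators contracted through their squares):
(18) R2 = 153/10 + 9/20*e12
(-27/5*e12) R2 = 27/200 - 459/100*e12
Summing the partial products and collecting blades:
Answer: 3087/200 - 207/50*e12


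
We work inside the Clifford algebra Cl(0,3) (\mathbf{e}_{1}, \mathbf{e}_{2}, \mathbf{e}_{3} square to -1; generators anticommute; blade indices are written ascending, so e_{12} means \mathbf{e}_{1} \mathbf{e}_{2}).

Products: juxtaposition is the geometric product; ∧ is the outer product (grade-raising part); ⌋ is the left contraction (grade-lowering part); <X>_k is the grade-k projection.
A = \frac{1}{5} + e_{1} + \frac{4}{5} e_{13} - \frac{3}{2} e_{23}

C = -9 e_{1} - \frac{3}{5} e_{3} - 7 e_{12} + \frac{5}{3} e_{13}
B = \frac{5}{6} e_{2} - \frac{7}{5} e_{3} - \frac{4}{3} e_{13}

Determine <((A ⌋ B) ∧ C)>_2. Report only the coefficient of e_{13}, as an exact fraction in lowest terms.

step 1: \frac{16}{15} + \frac{1}{6} e_{2} + \frac{79}{75} e_{3} - \frac{4}{15} e_{13}
step 2: -\frac{48}{5} e_{1} - \frac{16}{25} e_{3} - \frac{179}{30} e_{12} + \frac{2533}{225} e_{13} - \frac{1}{10} e_{23} - \frac{3443}{450} e_{123}
step 3: -\frac{179}{30} e_{12} + \frac{2533}{225} e_{13} - \frac{1}{10} e_{23}
Answer: \frac{2533}{225}


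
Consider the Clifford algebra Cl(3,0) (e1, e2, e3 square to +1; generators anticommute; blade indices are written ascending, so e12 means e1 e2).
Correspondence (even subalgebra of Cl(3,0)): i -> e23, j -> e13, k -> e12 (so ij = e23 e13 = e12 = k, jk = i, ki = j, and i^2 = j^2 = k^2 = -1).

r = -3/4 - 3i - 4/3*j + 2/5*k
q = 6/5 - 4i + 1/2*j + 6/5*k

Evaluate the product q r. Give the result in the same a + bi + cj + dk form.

In blades: q = 6/5 + 6/5*e12 + 1/2*e13 - 4*e23, r = -3/4 + 2/5*e12 - 4/3*e13 - 3*e23.
Distribute q over r term by term (generator squares from the signature, products reordered to ascending indices): (6/5)*r = -9/10 + 12/25*e12 - 8/5*e13 - 18/5*e23; (6/5*e12)*r = -12/25 - 9/10*e12 - 18/5*e13 + 8/5*e23; (1/2*e13)*r = 2/3 + 3/2*e12 - 3/8*e13 + 1/5*e23; (-4*e23)*r = -12 + 16/3*e12 + 8/5*e13 + 3*e23.
Sum: -1907/150 + 481/75*e12 - 159/40*e13 + 6/5*e23; translating back through the correspondence:
Answer: -1907/150 + 6/5*i - 159/40*j + 481/75*k


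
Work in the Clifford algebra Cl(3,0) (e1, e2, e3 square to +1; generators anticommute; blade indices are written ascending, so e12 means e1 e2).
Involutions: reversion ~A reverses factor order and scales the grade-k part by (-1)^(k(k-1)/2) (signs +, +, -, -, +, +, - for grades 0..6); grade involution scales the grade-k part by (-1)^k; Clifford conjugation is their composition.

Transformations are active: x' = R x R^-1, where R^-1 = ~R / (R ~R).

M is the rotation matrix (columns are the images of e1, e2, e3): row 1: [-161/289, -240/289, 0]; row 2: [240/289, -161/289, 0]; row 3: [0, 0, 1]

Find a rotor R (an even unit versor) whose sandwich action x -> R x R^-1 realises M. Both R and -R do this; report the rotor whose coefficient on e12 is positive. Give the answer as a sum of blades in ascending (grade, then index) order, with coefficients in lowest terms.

Method: write R = a + b12*e12 + b13*e13 + b23*e23 with a^2 + b12^2 + b13^2 + b23^2 = 1 (so R^-1 = ~R). Expanding the columns R e_j ~R gives tr M = 4a^2 - 1 and, from the antisymmetric part, M21 - M12 = -4a*b12, M13 - M31 = 4a*b13, M32 - M23 = -4a*b23.
Here tr M = -33/289, so a^2 = (1 + tr M)/4 = 64/289 and a = ±8/17. Taking a = 8/17: M21 - M12 = 480/289, M13 - M31 = 0, M32 - M23 = 0, giving b12 = -15/17, b13 = 0, b23 = 0, i.e. R = 8/17 - 15/17*e12.
Its e12 coefficient is negative, so report the other preimage -R.
Answer: -8/17 + 15/17*e12. Recall the cover is two-to-one: with M of trace -33/289, both preimages act alike, and the stated e12 sign chooses the sheet.


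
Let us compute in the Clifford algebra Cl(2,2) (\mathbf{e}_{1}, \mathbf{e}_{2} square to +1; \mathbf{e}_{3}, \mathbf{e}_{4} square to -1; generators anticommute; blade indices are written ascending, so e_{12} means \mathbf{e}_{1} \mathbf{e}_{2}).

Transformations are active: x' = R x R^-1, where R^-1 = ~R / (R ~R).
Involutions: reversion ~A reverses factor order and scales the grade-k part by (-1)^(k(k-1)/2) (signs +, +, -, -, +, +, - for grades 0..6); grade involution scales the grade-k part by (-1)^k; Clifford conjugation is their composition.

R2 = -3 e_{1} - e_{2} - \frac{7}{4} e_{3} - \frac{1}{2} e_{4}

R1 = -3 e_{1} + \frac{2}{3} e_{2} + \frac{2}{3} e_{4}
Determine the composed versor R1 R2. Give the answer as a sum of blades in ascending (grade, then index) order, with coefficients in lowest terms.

Distribute over the terms of R1 (each basis-blade product reordered to ascending indices, repeated generators contracted through their squares):
(-3 e_{1}) R2 = 9 + 3 e_{12} + \frac{21}{4} e_{13} + \frac{3}{2} e_{14}
(\frac{2}{3} e_{2}) R2 = -\frac{2}{3} + 2 e_{12} - \frac{7}{6} e_{23} - \frac{1}{3} e_{24}
(\frac{2}{3} e_{4}) R2 = \frac{1}{3} + 2 e_{14} + \frac{2}{3} e_{24} + \frac{7}{6} e_{34}
Summing the partial products and collecting blades:
Answer: \frac{26}{3} + 5 e_{12} + \frac{21}{4} e_{13} + \frac{7}{2} e_{14} - \frac{7}{6} e_{23} + \frac{1}{3} e_{24} + \frac{7}{6} e_{34}


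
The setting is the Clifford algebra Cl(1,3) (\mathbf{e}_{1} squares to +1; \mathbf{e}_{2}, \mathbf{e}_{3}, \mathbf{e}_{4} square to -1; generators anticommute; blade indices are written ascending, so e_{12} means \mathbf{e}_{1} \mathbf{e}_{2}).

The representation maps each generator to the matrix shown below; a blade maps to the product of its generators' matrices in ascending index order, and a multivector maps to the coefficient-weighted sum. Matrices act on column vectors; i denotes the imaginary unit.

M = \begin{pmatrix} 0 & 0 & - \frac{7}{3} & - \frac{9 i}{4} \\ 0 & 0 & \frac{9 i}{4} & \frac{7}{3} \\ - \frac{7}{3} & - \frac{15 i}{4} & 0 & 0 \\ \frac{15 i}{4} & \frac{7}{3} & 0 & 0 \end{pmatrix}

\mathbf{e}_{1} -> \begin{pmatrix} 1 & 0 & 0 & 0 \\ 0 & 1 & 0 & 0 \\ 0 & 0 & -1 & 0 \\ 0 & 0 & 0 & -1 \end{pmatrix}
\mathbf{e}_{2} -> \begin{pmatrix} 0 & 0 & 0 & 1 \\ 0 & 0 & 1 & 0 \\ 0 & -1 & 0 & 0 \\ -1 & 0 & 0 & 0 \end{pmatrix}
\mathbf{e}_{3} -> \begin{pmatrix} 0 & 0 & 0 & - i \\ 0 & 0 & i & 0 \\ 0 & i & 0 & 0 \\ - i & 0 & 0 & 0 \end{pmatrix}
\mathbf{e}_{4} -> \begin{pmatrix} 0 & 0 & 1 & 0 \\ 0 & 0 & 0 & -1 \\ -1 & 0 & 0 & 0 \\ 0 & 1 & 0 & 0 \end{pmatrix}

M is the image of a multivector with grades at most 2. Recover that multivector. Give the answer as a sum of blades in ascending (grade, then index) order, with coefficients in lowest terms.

Method: the blade images are trace-orthogonal — tr(rho(e_A) rho(e_B)^-1) = 4 if A = B and 0 otherwise — and rho(e_A)^-1 = (e_A)^2 * rho(e_A) with (e_A)^2 = +1 or -1, so the coefficient of e_A in the preimage is (e_A)^2 * tr(M rho(e_A))/4.
Nonzero projections over blades of grade <= 2: e_{3}: (e_{3})^2 = -1, tr(M rho(e_{3})) = 3, coefficient -\frac{3}{4}; e_{13}: (e_{13})^2 = +1, tr(M rho(e_{13})) = 12, coefficient 3; e_{14}: (e_{14})^2 = +1, tr(M rho(e_{14})) = - \frac{28}{3}, coefficient -\frac{7}{3}. Every other blade of grade <= 2 projects to 0.
Answer: -\frac{3}{4} e_{3} + 3 e_{13} - \frac{7}{3} e_{14}


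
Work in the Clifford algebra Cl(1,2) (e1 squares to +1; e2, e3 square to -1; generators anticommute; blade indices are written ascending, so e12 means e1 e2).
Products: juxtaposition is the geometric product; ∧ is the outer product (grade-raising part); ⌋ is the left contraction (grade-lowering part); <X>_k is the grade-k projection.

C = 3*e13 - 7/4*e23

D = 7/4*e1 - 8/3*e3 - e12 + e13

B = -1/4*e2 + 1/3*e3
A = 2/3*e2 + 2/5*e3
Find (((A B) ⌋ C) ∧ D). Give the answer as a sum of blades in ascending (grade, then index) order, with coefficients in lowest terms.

step 1: 1/30 + 29/90*e23
step 2: 203/360 + 1/10*e13 - 7/120*e23
step 3: 1421/1440*e1 - 203/135*e3 - 203/360*e12 + 203/360*e13 - 49/480*e123
Answer: 1421/1440*e1 - 203/135*e3 - 203/360*e12 + 203/360*e13 - 49/480*e123


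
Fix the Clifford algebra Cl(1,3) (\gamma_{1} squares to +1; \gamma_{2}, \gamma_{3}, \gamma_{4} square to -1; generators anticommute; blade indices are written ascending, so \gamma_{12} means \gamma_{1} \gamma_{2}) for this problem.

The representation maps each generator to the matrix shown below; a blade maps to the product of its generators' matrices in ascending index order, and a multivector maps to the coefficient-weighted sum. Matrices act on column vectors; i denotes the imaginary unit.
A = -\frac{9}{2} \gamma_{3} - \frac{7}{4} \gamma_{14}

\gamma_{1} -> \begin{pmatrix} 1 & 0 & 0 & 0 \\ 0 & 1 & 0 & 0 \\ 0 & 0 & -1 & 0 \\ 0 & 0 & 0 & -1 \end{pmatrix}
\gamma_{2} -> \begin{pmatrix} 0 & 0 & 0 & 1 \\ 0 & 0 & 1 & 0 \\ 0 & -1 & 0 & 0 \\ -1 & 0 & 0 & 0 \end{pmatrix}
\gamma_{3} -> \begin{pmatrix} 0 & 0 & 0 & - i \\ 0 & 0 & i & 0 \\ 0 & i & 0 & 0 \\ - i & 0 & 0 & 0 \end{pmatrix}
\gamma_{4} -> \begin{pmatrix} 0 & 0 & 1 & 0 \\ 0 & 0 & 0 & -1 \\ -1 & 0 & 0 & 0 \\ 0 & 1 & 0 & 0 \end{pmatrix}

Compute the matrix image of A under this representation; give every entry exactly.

Bivector images (products of the table entries): rho(\gamma_{14}) = rho(\gamma_{1})rho(\gamma_{4}) = \begin{pmatrix} 0 & 0 & 1 & 0 \\ 0 & 0 & 0 & -1 \\ 1 & 0 & 0 & 0 \\ 0 & -1 & 0 & 0 \end{pmatrix}.
M = (-\frac{9}{2})*rho(\gamma_{3}) + (-\frac{7}{4})*rho(\gamma_{14}), summed entrywise:
Answer: \begin{pmatrix} 0 & 0 & - \frac{7}{4} & \frac{9 i}{2} \\ 0 & 0 & - \frac{9 i}{2} & \frac{7}{4} \\ - \frac{7}{4} & - \frac{9 i}{2} & 0 & 0 \\ \frac{9 i}{2} & \frac{7}{4} & 0 & 0 \end{pmatrix}


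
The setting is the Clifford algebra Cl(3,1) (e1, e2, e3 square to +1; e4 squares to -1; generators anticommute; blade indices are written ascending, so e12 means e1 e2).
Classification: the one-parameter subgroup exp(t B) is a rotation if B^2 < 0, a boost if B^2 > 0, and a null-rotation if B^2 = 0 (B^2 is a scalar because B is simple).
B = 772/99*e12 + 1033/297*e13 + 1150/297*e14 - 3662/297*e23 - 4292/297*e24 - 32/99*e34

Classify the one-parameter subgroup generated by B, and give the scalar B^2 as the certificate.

B^2 term by term: the squares give (772/99)^2*(e12)^2 + (1033/297)^2*(e13)^2 + (1150/297)^2*(e14)^2 + (-3662/297)^2*(e23)^2 + (-4292/297)^2*(e24)^2 + (-32/99)^2*(e34)^2 = 595984/9801*(-1) + 1067089/88209*(-1) + 1322500/88209*(+1) + 13410244/88209*(-1) + 18421264/88209*(+1) + 1024/9801*(+1) = -1 (each basis 2-blade squares to minus the product of its generators' squares); cross terms between blades sharing an index anticommute and cancel; the commuting (index-disjoint) pairs give grade-4 terms 2*c*c'*(blade product), which cancel blade by blade — e1234: -49408/9801 + 8867272/88209 - 8422600/88209 = 0 — confirming B is simple. So B^2 = -1.
Answer: rotation, certificate B^2 = -1. Certificate logic: -1 is a conjugation-invariant scalar, so its sign fixes rotation versus boost versus null-rotation outright.


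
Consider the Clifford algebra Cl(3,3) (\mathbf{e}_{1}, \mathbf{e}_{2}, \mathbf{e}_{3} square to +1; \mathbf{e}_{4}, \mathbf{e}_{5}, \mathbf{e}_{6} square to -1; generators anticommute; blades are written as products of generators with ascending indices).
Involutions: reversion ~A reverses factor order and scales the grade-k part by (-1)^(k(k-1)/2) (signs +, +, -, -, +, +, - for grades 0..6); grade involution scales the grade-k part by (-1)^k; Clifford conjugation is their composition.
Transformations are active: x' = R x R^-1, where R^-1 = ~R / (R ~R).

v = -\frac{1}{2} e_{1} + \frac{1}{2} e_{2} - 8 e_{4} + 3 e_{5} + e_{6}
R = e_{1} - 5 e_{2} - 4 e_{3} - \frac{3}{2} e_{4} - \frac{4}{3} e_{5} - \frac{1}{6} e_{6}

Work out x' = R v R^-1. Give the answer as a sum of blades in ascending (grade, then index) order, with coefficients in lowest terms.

~R = e_{1} - 5 e_{2} - 4 e_{3} - \frac{3}{2} e_{4} - \frac{4}{3} e_{5} - \frac{1}{6} e_{6}, and R ~R = \frac{683}{18}, so R^-1 = ~R / (\frac{683}{18}).
R v = -\frac{65}{6} - 2 e_{1} e_{2} - 2 e_{1} e_{3} - \frac{35}{4} e_{1} e_{4} + \frac{7}{3} e_{1} e_{5} + \frac{11}{12} e_{1} e_{6} + 2 e_{2} e_{3} + \frac{163}{4} e_{2} e_{4} - \frac{43}{3} e_{2} e_{5} - \frac{59}{12} e_{2} e_{6} + 32 e_{3} e_{4} - 12 e_{3} e_{5} - 4 e_{3} e_{6} - \frac{91}{6} e_{4} e_{5} - \frac{17}{6} e_{4} e_{6} - \frac{5}{6} e_{5} e_{6}
Answer: -\frac{97}{1366} e_{1} + \frac{3217}{1366} e_{2} + \frac{1560}{683} e_{3} + \frac{6049}{683} e_{4} - \frac{1529}{683} e_{5} - \frac{618}{683} e_{6}


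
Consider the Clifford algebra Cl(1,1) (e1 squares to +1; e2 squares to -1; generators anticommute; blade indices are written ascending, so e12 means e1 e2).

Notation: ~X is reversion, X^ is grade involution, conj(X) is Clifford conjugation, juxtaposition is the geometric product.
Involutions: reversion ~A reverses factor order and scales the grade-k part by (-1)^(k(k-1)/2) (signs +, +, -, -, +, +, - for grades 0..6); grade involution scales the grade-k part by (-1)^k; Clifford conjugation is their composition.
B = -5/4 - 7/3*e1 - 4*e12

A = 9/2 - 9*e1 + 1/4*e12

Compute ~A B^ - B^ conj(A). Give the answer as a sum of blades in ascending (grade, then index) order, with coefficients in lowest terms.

first term: -205/8 + 87/4*e1 + 439/12*e2 - 283/16*e12
second term: 131/8 - 3/4*e1 + 425/12*e2 - 283/16*e12
Answer: -42 + 45/2*e1 + 7/6*e2


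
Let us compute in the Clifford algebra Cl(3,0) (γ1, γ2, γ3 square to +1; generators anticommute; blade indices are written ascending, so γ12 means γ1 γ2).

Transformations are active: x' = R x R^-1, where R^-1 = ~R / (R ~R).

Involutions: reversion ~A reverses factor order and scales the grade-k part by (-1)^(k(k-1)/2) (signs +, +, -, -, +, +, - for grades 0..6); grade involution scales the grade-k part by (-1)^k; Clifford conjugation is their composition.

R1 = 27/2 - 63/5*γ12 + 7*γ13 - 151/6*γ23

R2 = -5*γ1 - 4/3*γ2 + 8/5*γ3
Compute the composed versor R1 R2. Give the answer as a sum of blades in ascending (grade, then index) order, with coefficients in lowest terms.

Distribute over the terms of R2 (each basis-blade product reordered to ascending indices, repeated generators contracted through their squares):
R1 (-5*γ1) = -135/2*γ1 - 63*γ2 + 35*γ3 + 755/6*γ123
R1 (-4/3*γ2) = 84/5*γ1 - 18*γ2 - 302/9*γ3 + 28/3*γ123
R1 (8/5*γ3) = 56/5*γ1 - 604/15*γ2 + 108/5*γ3 - 504/25*γ123
Summing the partial products and collecting blades:
Answer: -79/2*γ1 - 1819/15*γ2 + 1037/45*γ3 + 17251/150*γ123


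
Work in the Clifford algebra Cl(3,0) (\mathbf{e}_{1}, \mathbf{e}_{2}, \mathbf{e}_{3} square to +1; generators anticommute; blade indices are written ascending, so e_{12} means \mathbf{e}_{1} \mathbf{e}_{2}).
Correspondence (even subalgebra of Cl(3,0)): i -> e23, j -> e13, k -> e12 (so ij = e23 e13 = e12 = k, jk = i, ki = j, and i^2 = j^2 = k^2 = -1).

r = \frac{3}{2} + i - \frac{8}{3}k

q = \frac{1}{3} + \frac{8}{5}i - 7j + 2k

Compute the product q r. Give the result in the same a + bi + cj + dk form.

In blades: q = \frac{1}{3} + 2 e_{12} - 7 e_{13} + \frac{8}{5} e_{23}, r = \frac{3}{2} - \frac{8}{3} e_{12} + e_{23}.
Distribute q over r term by term (generator squares from the signature, products reordered to ascending indices): (\frac{1}{3})*r = \frac{1}{2} - \frac{8}{9} e_{12} + \frac{1}{3} e_{23}; (2 e_{12})*r = \frac{16}{3} + 3 e_{12} + 2 e_{13}; (-7 e_{13})*r = 7 e_{12} - \frac{21}{2} e_{13} + \frac{56}{3} e_{23}; (\frac{8}{5} e_{23})*r = -\frac{8}{5} + \frac{64}{15} e_{13} + \frac{12}{5} e_{23}.
Sum: \frac{127}{30} + \frac{82}{9} e_{12} - \frac{127}{30} e_{13} + \frac{107}{5} e_{23}; translating back through the correspondence:
Answer: \frac{127}{30} + \frac{107}{5}i - \frac{127}{30}j + \frac{82}{9}k


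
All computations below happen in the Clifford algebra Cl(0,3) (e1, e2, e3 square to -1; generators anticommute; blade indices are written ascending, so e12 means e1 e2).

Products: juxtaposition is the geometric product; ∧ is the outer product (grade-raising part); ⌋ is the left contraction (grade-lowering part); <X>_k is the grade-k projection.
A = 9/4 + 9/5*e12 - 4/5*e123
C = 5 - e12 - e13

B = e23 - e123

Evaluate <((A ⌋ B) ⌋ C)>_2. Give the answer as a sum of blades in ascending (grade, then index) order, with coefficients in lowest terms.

step 1: 4/5 + 9/5*e3 + 9/4*e23 - 9/4*e123
step 2: 4 - 9/5*e1 - 4/5*e12 - 4/5*e13
step 3: -4/5*e12 - 4/5*e13
Answer: -4/5*e12 - 4/5*e13


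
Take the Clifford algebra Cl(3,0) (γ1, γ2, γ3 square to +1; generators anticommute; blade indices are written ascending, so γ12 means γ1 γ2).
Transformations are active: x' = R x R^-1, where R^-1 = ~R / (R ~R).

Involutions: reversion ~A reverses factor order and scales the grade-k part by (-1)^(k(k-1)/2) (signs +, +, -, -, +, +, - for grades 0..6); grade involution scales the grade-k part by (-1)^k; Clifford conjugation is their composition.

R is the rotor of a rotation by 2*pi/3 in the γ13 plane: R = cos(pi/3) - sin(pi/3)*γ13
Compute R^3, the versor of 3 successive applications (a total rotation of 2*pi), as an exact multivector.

Rotor phase runs at HALF the rotation angle; powers of one rotor simply add phase, so after 3 steps in γ13 the phase is 3*pi/3 = pi and R^3 = cos(pi) - sin(pi)*γ13.
cos(pi) = -1 and sin(pi) = 0, so R^3 = -1. The total rotation 2*pi is 1 full turn, so every vector returns to itself, yet the rotor is -1, on the OTHER sheet of the double cover (an odd number of 2*pi turns).
Answer: -1
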